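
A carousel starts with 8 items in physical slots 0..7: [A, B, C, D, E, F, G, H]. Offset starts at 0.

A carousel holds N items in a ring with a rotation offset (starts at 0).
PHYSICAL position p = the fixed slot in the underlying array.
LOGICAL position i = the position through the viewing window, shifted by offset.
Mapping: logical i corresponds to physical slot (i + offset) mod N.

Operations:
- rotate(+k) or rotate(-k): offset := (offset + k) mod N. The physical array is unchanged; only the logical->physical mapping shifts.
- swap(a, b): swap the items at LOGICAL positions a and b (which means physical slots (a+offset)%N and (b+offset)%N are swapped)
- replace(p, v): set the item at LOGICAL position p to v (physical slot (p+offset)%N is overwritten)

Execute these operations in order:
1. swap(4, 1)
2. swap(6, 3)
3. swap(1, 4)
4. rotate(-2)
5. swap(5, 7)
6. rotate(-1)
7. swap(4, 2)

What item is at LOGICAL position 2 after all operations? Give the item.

Answer: B

Derivation:
After op 1 (swap(4, 1)): offset=0, physical=[A,E,C,D,B,F,G,H], logical=[A,E,C,D,B,F,G,H]
After op 2 (swap(6, 3)): offset=0, physical=[A,E,C,G,B,F,D,H], logical=[A,E,C,G,B,F,D,H]
After op 3 (swap(1, 4)): offset=0, physical=[A,B,C,G,E,F,D,H], logical=[A,B,C,G,E,F,D,H]
After op 4 (rotate(-2)): offset=6, physical=[A,B,C,G,E,F,D,H], logical=[D,H,A,B,C,G,E,F]
After op 5 (swap(5, 7)): offset=6, physical=[A,B,C,F,E,G,D,H], logical=[D,H,A,B,C,F,E,G]
After op 6 (rotate(-1)): offset=5, physical=[A,B,C,F,E,G,D,H], logical=[G,D,H,A,B,C,F,E]
After op 7 (swap(4, 2)): offset=5, physical=[A,H,C,F,E,G,D,B], logical=[G,D,B,A,H,C,F,E]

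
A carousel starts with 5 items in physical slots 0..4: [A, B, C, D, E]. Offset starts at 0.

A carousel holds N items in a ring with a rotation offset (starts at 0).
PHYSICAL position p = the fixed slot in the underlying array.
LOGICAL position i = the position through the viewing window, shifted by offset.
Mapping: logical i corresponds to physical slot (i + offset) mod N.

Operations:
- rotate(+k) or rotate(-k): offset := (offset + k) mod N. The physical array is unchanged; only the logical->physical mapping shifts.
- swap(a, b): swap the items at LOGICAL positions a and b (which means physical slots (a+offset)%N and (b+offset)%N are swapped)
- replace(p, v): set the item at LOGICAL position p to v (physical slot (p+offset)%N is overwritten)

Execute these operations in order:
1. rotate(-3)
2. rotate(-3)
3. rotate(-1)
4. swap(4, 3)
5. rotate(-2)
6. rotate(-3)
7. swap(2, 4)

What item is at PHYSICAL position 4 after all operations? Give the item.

Answer: E

Derivation:
After op 1 (rotate(-3)): offset=2, physical=[A,B,C,D,E], logical=[C,D,E,A,B]
After op 2 (rotate(-3)): offset=4, physical=[A,B,C,D,E], logical=[E,A,B,C,D]
After op 3 (rotate(-1)): offset=3, physical=[A,B,C,D,E], logical=[D,E,A,B,C]
After op 4 (swap(4, 3)): offset=3, physical=[A,C,B,D,E], logical=[D,E,A,C,B]
After op 5 (rotate(-2)): offset=1, physical=[A,C,B,D,E], logical=[C,B,D,E,A]
After op 6 (rotate(-3)): offset=3, physical=[A,C,B,D,E], logical=[D,E,A,C,B]
After op 7 (swap(2, 4)): offset=3, physical=[B,C,A,D,E], logical=[D,E,B,C,A]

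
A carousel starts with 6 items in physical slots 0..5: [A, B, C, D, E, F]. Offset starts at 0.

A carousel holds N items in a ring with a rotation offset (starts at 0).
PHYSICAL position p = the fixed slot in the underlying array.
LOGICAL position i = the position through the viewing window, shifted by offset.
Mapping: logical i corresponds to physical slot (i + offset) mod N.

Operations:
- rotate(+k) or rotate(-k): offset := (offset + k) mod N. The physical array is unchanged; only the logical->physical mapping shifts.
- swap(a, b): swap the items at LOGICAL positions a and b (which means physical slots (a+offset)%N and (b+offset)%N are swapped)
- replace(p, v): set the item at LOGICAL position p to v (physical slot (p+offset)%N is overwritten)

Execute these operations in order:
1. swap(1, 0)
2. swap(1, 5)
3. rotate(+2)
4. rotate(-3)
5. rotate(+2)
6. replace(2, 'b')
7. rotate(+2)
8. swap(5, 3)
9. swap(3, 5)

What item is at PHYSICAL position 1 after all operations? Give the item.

After op 1 (swap(1, 0)): offset=0, physical=[B,A,C,D,E,F], logical=[B,A,C,D,E,F]
After op 2 (swap(1, 5)): offset=0, physical=[B,F,C,D,E,A], logical=[B,F,C,D,E,A]
After op 3 (rotate(+2)): offset=2, physical=[B,F,C,D,E,A], logical=[C,D,E,A,B,F]
After op 4 (rotate(-3)): offset=5, physical=[B,F,C,D,E,A], logical=[A,B,F,C,D,E]
After op 5 (rotate(+2)): offset=1, physical=[B,F,C,D,E,A], logical=[F,C,D,E,A,B]
After op 6 (replace(2, 'b')): offset=1, physical=[B,F,C,b,E,A], logical=[F,C,b,E,A,B]
After op 7 (rotate(+2)): offset=3, physical=[B,F,C,b,E,A], logical=[b,E,A,B,F,C]
After op 8 (swap(5, 3)): offset=3, physical=[C,F,B,b,E,A], logical=[b,E,A,C,F,B]
After op 9 (swap(3, 5)): offset=3, physical=[B,F,C,b,E,A], logical=[b,E,A,B,F,C]

Answer: F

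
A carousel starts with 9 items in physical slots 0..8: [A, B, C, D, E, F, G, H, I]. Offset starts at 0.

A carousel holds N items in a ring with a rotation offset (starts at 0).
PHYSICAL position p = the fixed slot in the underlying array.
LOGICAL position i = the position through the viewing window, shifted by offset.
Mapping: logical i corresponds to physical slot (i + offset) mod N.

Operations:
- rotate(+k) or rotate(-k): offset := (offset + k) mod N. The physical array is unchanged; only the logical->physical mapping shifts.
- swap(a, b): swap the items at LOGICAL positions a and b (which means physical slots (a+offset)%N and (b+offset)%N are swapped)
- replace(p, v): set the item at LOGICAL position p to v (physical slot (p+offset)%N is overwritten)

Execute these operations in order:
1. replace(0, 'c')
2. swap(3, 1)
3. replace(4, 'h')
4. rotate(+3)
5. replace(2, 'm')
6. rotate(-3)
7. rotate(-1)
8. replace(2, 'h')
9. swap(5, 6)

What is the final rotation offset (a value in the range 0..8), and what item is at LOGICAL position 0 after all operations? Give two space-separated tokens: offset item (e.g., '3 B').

Answer: 8 I

Derivation:
After op 1 (replace(0, 'c')): offset=0, physical=[c,B,C,D,E,F,G,H,I], logical=[c,B,C,D,E,F,G,H,I]
After op 2 (swap(3, 1)): offset=0, physical=[c,D,C,B,E,F,G,H,I], logical=[c,D,C,B,E,F,G,H,I]
After op 3 (replace(4, 'h')): offset=0, physical=[c,D,C,B,h,F,G,H,I], logical=[c,D,C,B,h,F,G,H,I]
After op 4 (rotate(+3)): offset=3, physical=[c,D,C,B,h,F,G,H,I], logical=[B,h,F,G,H,I,c,D,C]
After op 5 (replace(2, 'm')): offset=3, physical=[c,D,C,B,h,m,G,H,I], logical=[B,h,m,G,H,I,c,D,C]
After op 6 (rotate(-3)): offset=0, physical=[c,D,C,B,h,m,G,H,I], logical=[c,D,C,B,h,m,G,H,I]
After op 7 (rotate(-1)): offset=8, physical=[c,D,C,B,h,m,G,H,I], logical=[I,c,D,C,B,h,m,G,H]
After op 8 (replace(2, 'h')): offset=8, physical=[c,h,C,B,h,m,G,H,I], logical=[I,c,h,C,B,h,m,G,H]
After op 9 (swap(5, 6)): offset=8, physical=[c,h,C,B,m,h,G,H,I], logical=[I,c,h,C,B,m,h,G,H]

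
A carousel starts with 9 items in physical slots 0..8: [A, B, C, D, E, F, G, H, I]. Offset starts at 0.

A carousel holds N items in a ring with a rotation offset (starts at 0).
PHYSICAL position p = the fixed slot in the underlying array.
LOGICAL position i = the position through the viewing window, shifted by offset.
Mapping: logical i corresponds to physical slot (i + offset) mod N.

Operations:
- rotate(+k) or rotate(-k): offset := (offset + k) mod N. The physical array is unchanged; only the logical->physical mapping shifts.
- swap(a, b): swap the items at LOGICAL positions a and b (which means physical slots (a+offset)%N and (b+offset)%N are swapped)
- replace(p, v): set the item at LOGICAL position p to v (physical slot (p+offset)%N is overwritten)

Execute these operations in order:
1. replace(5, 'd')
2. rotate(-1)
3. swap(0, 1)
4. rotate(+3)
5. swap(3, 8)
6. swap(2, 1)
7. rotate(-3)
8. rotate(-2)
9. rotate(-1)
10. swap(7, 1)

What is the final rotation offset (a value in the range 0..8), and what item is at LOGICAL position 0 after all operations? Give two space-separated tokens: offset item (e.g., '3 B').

Answer: 5 B

Derivation:
After op 1 (replace(5, 'd')): offset=0, physical=[A,B,C,D,E,d,G,H,I], logical=[A,B,C,D,E,d,G,H,I]
After op 2 (rotate(-1)): offset=8, physical=[A,B,C,D,E,d,G,H,I], logical=[I,A,B,C,D,E,d,G,H]
After op 3 (swap(0, 1)): offset=8, physical=[I,B,C,D,E,d,G,H,A], logical=[A,I,B,C,D,E,d,G,H]
After op 4 (rotate(+3)): offset=2, physical=[I,B,C,D,E,d,G,H,A], logical=[C,D,E,d,G,H,A,I,B]
After op 5 (swap(3, 8)): offset=2, physical=[I,d,C,D,E,B,G,H,A], logical=[C,D,E,B,G,H,A,I,d]
After op 6 (swap(2, 1)): offset=2, physical=[I,d,C,E,D,B,G,H,A], logical=[C,E,D,B,G,H,A,I,d]
After op 7 (rotate(-3)): offset=8, physical=[I,d,C,E,D,B,G,H,A], logical=[A,I,d,C,E,D,B,G,H]
After op 8 (rotate(-2)): offset=6, physical=[I,d,C,E,D,B,G,H,A], logical=[G,H,A,I,d,C,E,D,B]
After op 9 (rotate(-1)): offset=5, physical=[I,d,C,E,D,B,G,H,A], logical=[B,G,H,A,I,d,C,E,D]
After op 10 (swap(7, 1)): offset=5, physical=[I,d,C,G,D,B,E,H,A], logical=[B,E,H,A,I,d,C,G,D]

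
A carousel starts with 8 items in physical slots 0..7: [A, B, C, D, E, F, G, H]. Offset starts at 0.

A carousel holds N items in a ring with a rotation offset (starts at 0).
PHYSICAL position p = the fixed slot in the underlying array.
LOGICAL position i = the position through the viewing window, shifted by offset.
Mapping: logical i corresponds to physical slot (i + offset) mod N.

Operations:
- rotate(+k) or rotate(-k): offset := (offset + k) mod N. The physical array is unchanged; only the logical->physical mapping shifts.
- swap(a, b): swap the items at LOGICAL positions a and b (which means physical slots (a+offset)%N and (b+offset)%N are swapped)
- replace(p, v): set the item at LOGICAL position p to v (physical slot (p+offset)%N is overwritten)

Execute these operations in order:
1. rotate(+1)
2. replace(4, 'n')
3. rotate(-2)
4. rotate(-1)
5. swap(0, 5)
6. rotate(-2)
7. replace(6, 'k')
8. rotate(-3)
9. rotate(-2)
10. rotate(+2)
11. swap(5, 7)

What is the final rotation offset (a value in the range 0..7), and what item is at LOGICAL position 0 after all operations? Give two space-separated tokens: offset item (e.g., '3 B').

After op 1 (rotate(+1)): offset=1, physical=[A,B,C,D,E,F,G,H], logical=[B,C,D,E,F,G,H,A]
After op 2 (replace(4, 'n')): offset=1, physical=[A,B,C,D,E,n,G,H], logical=[B,C,D,E,n,G,H,A]
After op 3 (rotate(-2)): offset=7, physical=[A,B,C,D,E,n,G,H], logical=[H,A,B,C,D,E,n,G]
After op 4 (rotate(-1)): offset=6, physical=[A,B,C,D,E,n,G,H], logical=[G,H,A,B,C,D,E,n]
After op 5 (swap(0, 5)): offset=6, physical=[A,B,C,G,E,n,D,H], logical=[D,H,A,B,C,G,E,n]
After op 6 (rotate(-2)): offset=4, physical=[A,B,C,G,E,n,D,H], logical=[E,n,D,H,A,B,C,G]
After op 7 (replace(6, 'k')): offset=4, physical=[A,B,k,G,E,n,D,H], logical=[E,n,D,H,A,B,k,G]
After op 8 (rotate(-3)): offset=1, physical=[A,B,k,G,E,n,D,H], logical=[B,k,G,E,n,D,H,A]
After op 9 (rotate(-2)): offset=7, physical=[A,B,k,G,E,n,D,H], logical=[H,A,B,k,G,E,n,D]
After op 10 (rotate(+2)): offset=1, physical=[A,B,k,G,E,n,D,H], logical=[B,k,G,E,n,D,H,A]
After op 11 (swap(5, 7)): offset=1, physical=[D,B,k,G,E,n,A,H], logical=[B,k,G,E,n,A,H,D]

Answer: 1 B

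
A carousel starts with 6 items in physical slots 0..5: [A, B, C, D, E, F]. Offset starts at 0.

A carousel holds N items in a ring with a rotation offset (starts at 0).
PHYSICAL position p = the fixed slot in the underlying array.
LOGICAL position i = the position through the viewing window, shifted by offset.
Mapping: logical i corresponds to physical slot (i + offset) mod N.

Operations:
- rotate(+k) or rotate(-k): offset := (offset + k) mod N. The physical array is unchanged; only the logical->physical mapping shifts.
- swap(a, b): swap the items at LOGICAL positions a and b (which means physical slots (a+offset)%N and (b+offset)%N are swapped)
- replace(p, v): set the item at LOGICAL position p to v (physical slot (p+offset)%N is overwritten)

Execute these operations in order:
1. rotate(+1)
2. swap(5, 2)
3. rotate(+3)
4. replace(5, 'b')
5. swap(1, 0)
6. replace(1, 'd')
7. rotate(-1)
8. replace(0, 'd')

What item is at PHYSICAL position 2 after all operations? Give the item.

Answer: C

Derivation:
After op 1 (rotate(+1)): offset=1, physical=[A,B,C,D,E,F], logical=[B,C,D,E,F,A]
After op 2 (swap(5, 2)): offset=1, physical=[D,B,C,A,E,F], logical=[B,C,A,E,F,D]
After op 3 (rotate(+3)): offset=4, physical=[D,B,C,A,E,F], logical=[E,F,D,B,C,A]
After op 4 (replace(5, 'b')): offset=4, physical=[D,B,C,b,E,F], logical=[E,F,D,B,C,b]
After op 5 (swap(1, 0)): offset=4, physical=[D,B,C,b,F,E], logical=[F,E,D,B,C,b]
After op 6 (replace(1, 'd')): offset=4, physical=[D,B,C,b,F,d], logical=[F,d,D,B,C,b]
After op 7 (rotate(-1)): offset=3, physical=[D,B,C,b,F,d], logical=[b,F,d,D,B,C]
After op 8 (replace(0, 'd')): offset=3, physical=[D,B,C,d,F,d], logical=[d,F,d,D,B,C]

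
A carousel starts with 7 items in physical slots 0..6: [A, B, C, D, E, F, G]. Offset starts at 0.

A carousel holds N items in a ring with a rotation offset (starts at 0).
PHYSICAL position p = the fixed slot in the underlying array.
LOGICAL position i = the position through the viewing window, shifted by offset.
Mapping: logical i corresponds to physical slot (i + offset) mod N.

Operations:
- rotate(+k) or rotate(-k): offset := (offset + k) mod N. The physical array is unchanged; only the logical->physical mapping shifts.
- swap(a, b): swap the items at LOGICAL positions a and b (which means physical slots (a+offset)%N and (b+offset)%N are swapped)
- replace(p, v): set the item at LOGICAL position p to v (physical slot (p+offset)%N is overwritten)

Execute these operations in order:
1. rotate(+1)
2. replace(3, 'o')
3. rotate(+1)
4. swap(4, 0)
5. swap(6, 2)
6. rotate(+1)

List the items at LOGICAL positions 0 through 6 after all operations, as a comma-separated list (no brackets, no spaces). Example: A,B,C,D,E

Answer: D,B,F,C,A,o,G

Derivation:
After op 1 (rotate(+1)): offset=1, physical=[A,B,C,D,E,F,G], logical=[B,C,D,E,F,G,A]
After op 2 (replace(3, 'o')): offset=1, physical=[A,B,C,D,o,F,G], logical=[B,C,D,o,F,G,A]
After op 3 (rotate(+1)): offset=2, physical=[A,B,C,D,o,F,G], logical=[C,D,o,F,G,A,B]
After op 4 (swap(4, 0)): offset=2, physical=[A,B,G,D,o,F,C], logical=[G,D,o,F,C,A,B]
After op 5 (swap(6, 2)): offset=2, physical=[A,o,G,D,B,F,C], logical=[G,D,B,F,C,A,o]
After op 6 (rotate(+1)): offset=3, physical=[A,o,G,D,B,F,C], logical=[D,B,F,C,A,o,G]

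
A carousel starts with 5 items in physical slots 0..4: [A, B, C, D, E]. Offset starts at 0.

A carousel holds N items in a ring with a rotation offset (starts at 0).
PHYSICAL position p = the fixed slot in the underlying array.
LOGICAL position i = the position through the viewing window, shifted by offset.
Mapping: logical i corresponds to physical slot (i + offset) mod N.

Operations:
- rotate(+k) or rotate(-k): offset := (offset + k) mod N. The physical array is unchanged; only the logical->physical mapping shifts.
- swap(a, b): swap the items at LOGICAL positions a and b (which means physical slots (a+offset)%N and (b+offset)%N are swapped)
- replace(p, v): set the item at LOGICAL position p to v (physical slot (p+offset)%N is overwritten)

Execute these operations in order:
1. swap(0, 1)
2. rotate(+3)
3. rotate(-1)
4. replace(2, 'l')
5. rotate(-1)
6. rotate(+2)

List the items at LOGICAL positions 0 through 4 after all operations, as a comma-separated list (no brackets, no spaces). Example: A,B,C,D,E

After op 1 (swap(0, 1)): offset=0, physical=[B,A,C,D,E], logical=[B,A,C,D,E]
After op 2 (rotate(+3)): offset=3, physical=[B,A,C,D,E], logical=[D,E,B,A,C]
After op 3 (rotate(-1)): offset=2, physical=[B,A,C,D,E], logical=[C,D,E,B,A]
After op 4 (replace(2, 'l')): offset=2, physical=[B,A,C,D,l], logical=[C,D,l,B,A]
After op 5 (rotate(-1)): offset=1, physical=[B,A,C,D,l], logical=[A,C,D,l,B]
After op 6 (rotate(+2)): offset=3, physical=[B,A,C,D,l], logical=[D,l,B,A,C]

Answer: D,l,B,A,C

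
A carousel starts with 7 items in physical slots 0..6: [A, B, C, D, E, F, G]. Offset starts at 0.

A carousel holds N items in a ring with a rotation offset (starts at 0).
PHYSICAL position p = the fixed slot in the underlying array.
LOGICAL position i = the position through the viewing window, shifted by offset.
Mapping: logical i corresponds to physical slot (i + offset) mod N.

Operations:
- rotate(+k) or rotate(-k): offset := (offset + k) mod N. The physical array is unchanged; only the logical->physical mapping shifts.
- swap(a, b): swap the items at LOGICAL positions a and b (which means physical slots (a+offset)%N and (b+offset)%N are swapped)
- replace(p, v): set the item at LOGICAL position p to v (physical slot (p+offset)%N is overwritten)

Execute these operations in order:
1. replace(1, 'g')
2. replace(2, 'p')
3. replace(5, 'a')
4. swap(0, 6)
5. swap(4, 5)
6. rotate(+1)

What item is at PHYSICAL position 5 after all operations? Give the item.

After op 1 (replace(1, 'g')): offset=0, physical=[A,g,C,D,E,F,G], logical=[A,g,C,D,E,F,G]
After op 2 (replace(2, 'p')): offset=0, physical=[A,g,p,D,E,F,G], logical=[A,g,p,D,E,F,G]
After op 3 (replace(5, 'a')): offset=0, physical=[A,g,p,D,E,a,G], logical=[A,g,p,D,E,a,G]
After op 4 (swap(0, 6)): offset=0, physical=[G,g,p,D,E,a,A], logical=[G,g,p,D,E,a,A]
After op 5 (swap(4, 5)): offset=0, physical=[G,g,p,D,a,E,A], logical=[G,g,p,D,a,E,A]
After op 6 (rotate(+1)): offset=1, physical=[G,g,p,D,a,E,A], logical=[g,p,D,a,E,A,G]

Answer: E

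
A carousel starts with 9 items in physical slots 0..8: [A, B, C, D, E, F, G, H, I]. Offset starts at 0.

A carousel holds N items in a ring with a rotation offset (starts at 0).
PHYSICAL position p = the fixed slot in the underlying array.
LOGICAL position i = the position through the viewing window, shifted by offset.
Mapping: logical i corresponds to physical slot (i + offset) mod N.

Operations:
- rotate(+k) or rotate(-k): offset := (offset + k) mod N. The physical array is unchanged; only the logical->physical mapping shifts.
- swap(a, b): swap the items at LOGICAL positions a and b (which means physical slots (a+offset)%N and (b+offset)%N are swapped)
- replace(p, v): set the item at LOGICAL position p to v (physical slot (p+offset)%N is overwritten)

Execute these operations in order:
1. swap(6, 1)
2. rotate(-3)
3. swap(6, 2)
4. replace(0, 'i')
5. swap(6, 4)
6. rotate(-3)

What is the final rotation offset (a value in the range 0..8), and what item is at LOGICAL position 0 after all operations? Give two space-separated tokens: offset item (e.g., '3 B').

After op 1 (swap(6, 1)): offset=0, physical=[A,G,C,D,E,F,B,H,I], logical=[A,G,C,D,E,F,B,H,I]
After op 2 (rotate(-3)): offset=6, physical=[A,G,C,D,E,F,B,H,I], logical=[B,H,I,A,G,C,D,E,F]
After op 3 (swap(6, 2)): offset=6, physical=[A,G,C,I,E,F,B,H,D], logical=[B,H,D,A,G,C,I,E,F]
After op 4 (replace(0, 'i')): offset=6, physical=[A,G,C,I,E,F,i,H,D], logical=[i,H,D,A,G,C,I,E,F]
After op 5 (swap(6, 4)): offset=6, physical=[A,I,C,G,E,F,i,H,D], logical=[i,H,D,A,I,C,G,E,F]
After op 6 (rotate(-3)): offset=3, physical=[A,I,C,G,E,F,i,H,D], logical=[G,E,F,i,H,D,A,I,C]

Answer: 3 G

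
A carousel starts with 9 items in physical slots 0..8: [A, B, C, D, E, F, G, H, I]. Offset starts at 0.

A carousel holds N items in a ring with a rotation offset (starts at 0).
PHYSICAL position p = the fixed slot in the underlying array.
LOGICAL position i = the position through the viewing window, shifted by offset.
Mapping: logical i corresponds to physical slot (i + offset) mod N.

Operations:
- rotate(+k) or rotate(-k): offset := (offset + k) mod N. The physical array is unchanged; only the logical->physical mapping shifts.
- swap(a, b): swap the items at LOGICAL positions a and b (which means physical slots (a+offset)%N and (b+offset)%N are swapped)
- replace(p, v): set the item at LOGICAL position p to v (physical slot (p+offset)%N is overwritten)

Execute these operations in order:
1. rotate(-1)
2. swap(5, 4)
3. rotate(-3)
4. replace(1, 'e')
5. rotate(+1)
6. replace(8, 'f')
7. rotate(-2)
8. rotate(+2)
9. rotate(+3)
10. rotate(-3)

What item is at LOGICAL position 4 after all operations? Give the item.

Answer: B

Derivation:
After op 1 (rotate(-1)): offset=8, physical=[A,B,C,D,E,F,G,H,I], logical=[I,A,B,C,D,E,F,G,H]
After op 2 (swap(5, 4)): offset=8, physical=[A,B,C,E,D,F,G,H,I], logical=[I,A,B,C,E,D,F,G,H]
After op 3 (rotate(-3)): offset=5, physical=[A,B,C,E,D,F,G,H,I], logical=[F,G,H,I,A,B,C,E,D]
After op 4 (replace(1, 'e')): offset=5, physical=[A,B,C,E,D,F,e,H,I], logical=[F,e,H,I,A,B,C,E,D]
After op 5 (rotate(+1)): offset=6, physical=[A,B,C,E,D,F,e,H,I], logical=[e,H,I,A,B,C,E,D,F]
After op 6 (replace(8, 'f')): offset=6, physical=[A,B,C,E,D,f,e,H,I], logical=[e,H,I,A,B,C,E,D,f]
After op 7 (rotate(-2)): offset=4, physical=[A,B,C,E,D,f,e,H,I], logical=[D,f,e,H,I,A,B,C,E]
After op 8 (rotate(+2)): offset=6, physical=[A,B,C,E,D,f,e,H,I], logical=[e,H,I,A,B,C,E,D,f]
After op 9 (rotate(+3)): offset=0, physical=[A,B,C,E,D,f,e,H,I], logical=[A,B,C,E,D,f,e,H,I]
After op 10 (rotate(-3)): offset=6, physical=[A,B,C,E,D,f,e,H,I], logical=[e,H,I,A,B,C,E,D,f]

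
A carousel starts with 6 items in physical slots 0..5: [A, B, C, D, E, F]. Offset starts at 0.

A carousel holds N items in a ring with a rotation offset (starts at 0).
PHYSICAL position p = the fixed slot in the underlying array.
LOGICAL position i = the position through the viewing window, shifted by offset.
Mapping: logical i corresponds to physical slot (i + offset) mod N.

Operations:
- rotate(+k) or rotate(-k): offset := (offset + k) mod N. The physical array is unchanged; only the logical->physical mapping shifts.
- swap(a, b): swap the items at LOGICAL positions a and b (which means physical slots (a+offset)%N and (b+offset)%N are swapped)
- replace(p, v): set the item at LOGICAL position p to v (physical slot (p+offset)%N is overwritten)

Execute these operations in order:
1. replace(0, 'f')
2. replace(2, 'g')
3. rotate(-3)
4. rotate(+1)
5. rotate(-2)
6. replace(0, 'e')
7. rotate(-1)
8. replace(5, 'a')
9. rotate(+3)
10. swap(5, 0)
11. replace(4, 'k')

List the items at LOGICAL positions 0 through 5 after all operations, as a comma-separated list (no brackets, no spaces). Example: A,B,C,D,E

After op 1 (replace(0, 'f')): offset=0, physical=[f,B,C,D,E,F], logical=[f,B,C,D,E,F]
After op 2 (replace(2, 'g')): offset=0, physical=[f,B,g,D,E,F], logical=[f,B,g,D,E,F]
After op 3 (rotate(-3)): offset=3, physical=[f,B,g,D,E,F], logical=[D,E,F,f,B,g]
After op 4 (rotate(+1)): offset=4, physical=[f,B,g,D,E,F], logical=[E,F,f,B,g,D]
After op 5 (rotate(-2)): offset=2, physical=[f,B,g,D,E,F], logical=[g,D,E,F,f,B]
After op 6 (replace(0, 'e')): offset=2, physical=[f,B,e,D,E,F], logical=[e,D,E,F,f,B]
After op 7 (rotate(-1)): offset=1, physical=[f,B,e,D,E,F], logical=[B,e,D,E,F,f]
After op 8 (replace(5, 'a')): offset=1, physical=[a,B,e,D,E,F], logical=[B,e,D,E,F,a]
After op 9 (rotate(+3)): offset=4, physical=[a,B,e,D,E,F], logical=[E,F,a,B,e,D]
After op 10 (swap(5, 0)): offset=4, physical=[a,B,e,E,D,F], logical=[D,F,a,B,e,E]
After op 11 (replace(4, 'k')): offset=4, physical=[a,B,k,E,D,F], logical=[D,F,a,B,k,E]

Answer: D,F,a,B,k,E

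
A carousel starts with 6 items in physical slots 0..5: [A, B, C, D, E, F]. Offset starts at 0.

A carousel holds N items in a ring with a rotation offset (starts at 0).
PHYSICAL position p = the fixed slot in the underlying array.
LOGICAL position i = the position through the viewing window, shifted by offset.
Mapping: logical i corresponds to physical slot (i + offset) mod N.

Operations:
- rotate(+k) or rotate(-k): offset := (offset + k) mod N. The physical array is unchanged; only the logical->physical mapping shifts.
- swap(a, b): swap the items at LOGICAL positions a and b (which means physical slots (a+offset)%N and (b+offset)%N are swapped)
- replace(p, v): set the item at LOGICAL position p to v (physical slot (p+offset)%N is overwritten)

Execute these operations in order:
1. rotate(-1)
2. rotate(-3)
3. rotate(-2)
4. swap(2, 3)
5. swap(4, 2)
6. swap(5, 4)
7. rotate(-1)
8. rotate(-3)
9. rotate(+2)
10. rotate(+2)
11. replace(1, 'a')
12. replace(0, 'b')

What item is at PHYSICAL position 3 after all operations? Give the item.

Answer: C

Derivation:
After op 1 (rotate(-1)): offset=5, physical=[A,B,C,D,E,F], logical=[F,A,B,C,D,E]
After op 2 (rotate(-3)): offset=2, physical=[A,B,C,D,E,F], logical=[C,D,E,F,A,B]
After op 3 (rotate(-2)): offset=0, physical=[A,B,C,D,E,F], logical=[A,B,C,D,E,F]
After op 4 (swap(2, 3)): offset=0, physical=[A,B,D,C,E,F], logical=[A,B,D,C,E,F]
After op 5 (swap(4, 2)): offset=0, physical=[A,B,E,C,D,F], logical=[A,B,E,C,D,F]
After op 6 (swap(5, 4)): offset=0, physical=[A,B,E,C,F,D], logical=[A,B,E,C,F,D]
After op 7 (rotate(-1)): offset=5, physical=[A,B,E,C,F,D], logical=[D,A,B,E,C,F]
After op 8 (rotate(-3)): offset=2, physical=[A,B,E,C,F,D], logical=[E,C,F,D,A,B]
After op 9 (rotate(+2)): offset=4, physical=[A,B,E,C,F,D], logical=[F,D,A,B,E,C]
After op 10 (rotate(+2)): offset=0, physical=[A,B,E,C,F,D], logical=[A,B,E,C,F,D]
After op 11 (replace(1, 'a')): offset=0, physical=[A,a,E,C,F,D], logical=[A,a,E,C,F,D]
After op 12 (replace(0, 'b')): offset=0, physical=[b,a,E,C,F,D], logical=[b,a,E,C,F,D]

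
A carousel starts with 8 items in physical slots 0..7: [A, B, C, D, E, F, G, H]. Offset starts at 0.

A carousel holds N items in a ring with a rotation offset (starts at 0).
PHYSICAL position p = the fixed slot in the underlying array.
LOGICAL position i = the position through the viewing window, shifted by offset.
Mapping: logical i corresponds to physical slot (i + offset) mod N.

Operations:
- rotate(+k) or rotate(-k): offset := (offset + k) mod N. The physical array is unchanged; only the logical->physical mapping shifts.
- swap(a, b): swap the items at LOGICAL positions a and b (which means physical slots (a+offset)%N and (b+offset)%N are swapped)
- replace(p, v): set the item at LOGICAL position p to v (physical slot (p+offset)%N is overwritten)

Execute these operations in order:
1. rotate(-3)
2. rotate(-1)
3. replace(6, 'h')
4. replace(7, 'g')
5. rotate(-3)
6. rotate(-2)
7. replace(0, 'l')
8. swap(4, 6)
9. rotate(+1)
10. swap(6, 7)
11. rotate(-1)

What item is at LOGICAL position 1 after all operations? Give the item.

Answer: A

Derivation:
After op 1 (rotate(-3)): offset=5, physical=[A,B,C,D,E,F,G,H], logical=[F,G,H,A,B,C,D,E]
After op 2 (rotate(-1)): offset=4, physical=[A,B,C,D,E,F,G,H], logical=[E,F,G,H,A,B,C,D]
After op 3 (replace(6, 'h')): offset=4, physical=[A,B,h,D,E,F,G,H], logical=[E,F,G,H,A,B,h,D]
After op 4 (replace(7, 'g')): offset=4, physical=[A,B,h,g,E,F,G,H], logical=[E,F,G,H,A,B,h,g]
After op 5 (rotate(-3)): offset=1, physical=[A,B,h,g,E,F,G,H], logical=[B,h,g,E,F,G,H,A]
After op 6 (rotate(-2)): offset=7, physical=[A,B,h,g,E,F,G,H], logical=[H,A,B,h,g,E,F,G]
After op 7 (replace(0, 'l')): offset=7, physical=[A,B,h,g,E,F,G,l], logical=[l,A,B,h,g,E,F,G]
After op 8 (swap(4, 6)): offset=7, physical=[A,B,h,F,E,g,G,l], logical=[l,A,B,h,F,E,g,G]
After op 9 (rotate(+1)): offset=0, physical=[A,B,h,F,E,g,G,l], logical=[A,B,h,F,E,g,G,l]
After op 10 (swap(6, 7)): offset=0, physical=[A,B,h,F,E,g,l,G], logical=[A,B,h,F,E,g,l,G]
After op 11 (rotate(-1)): offset=7, physical=[A,B,h,F,E,g,l,G], logical=[G,A,B,h,F,E,g,l]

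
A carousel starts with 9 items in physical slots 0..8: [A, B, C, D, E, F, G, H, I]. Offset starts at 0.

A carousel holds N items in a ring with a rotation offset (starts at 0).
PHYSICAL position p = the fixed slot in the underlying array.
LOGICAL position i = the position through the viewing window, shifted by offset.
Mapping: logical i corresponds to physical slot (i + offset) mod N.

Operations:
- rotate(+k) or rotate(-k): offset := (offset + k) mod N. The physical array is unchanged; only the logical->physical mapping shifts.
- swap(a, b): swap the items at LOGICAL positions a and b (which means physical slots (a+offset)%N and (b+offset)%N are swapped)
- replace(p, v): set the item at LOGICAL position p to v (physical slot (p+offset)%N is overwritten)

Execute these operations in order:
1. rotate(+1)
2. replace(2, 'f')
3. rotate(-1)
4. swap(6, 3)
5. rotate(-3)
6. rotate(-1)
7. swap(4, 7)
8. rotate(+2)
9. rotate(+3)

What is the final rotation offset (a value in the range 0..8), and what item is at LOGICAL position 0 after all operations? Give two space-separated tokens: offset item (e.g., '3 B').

After op 1 (rotate(+1)): offset=1, physical=[A,B,C,D,E,F,G,H,I], logical=[B,C,D,E,F,G,H,I,A]
After op 2 (replace(2, 'f')): offset=1, physical=[A,B,C,f,E,F,G,H,I], logical=[B,C,f,E,F,G,H,I,A]
After op 3 (rotate(-1)): offset=0, physical=[A,B,C,f,E,F,G,H,I], logical=[A,B,C,f,E,F,G,H,I]
After op 4 (swap(6, 3)): offset=0, physical=[A,B,C,G,E,F,f,H,I], logical=[A,B,C,G,E,F,f,H,I]
After op 5 (rotate(-3)): offset=6, physical=[A,B,C,G,E,F,f,H,I], logical=[f,H,I,A,B,C,G,E,F]
After op 6 (rotate(-1)): offset=5, physical=[A,B,C,G,E,F,f,H,I], logical=[F,f,H,I,A,B,C,G,E]
After op 7 (swap(4, 7)): offset=5, physical=[G,B,C,A,E,F,f,H,I], logical=[F,f,H,I,G,B,C,A,E]
After op 8 (rotate(+2)): offset=7, physical=[G,B,C,A,E,F,f,H,I], logical=[H,I,G,B,C,A,E,F,f]
After op 9 (rotate(+3)): offset=1, physical=[G,B,C,A,E,F,f,H,I], logical=[B,C,A,E,F,f,H,I,G]

Answer: 1 B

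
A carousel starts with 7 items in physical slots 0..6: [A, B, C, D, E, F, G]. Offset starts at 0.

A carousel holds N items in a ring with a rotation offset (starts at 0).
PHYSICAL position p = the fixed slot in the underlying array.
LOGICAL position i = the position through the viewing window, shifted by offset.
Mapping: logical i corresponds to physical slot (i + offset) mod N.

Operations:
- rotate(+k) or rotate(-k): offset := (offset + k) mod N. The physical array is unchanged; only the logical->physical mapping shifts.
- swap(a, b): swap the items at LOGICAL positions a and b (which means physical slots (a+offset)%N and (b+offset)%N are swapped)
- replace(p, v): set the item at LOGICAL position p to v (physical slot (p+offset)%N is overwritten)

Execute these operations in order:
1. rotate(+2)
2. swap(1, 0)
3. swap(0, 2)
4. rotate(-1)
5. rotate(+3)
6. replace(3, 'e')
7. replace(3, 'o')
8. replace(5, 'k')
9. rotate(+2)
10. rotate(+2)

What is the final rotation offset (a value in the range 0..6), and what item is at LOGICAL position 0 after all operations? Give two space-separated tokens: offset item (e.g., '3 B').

Answer: 1 B

Derivation:
After op 1 (rotate(+2)): offset=2, physical=[A,B,C,D,E,F,G], logical=[C,D,E,F,G,A,B]
After op 2 (swap(1, 0)): offset=2, physical=[A,B,D,C,E,F,G], logical=[D,C,E,F,G,A,B]
After op 3 (swap(0, 2)): offset=2, physical=[A,B,E,C,D,F,G], logical=[E,C,D,F,G,A,B]
After op 4 (rotate(-1)): offset=1, physical=[A,B,E,C,D,F,G], logical=[B,E,C,D,F,G,A]
After op 5 (rotate(+3)): offset=4, physical=[A,B,E,C,D,F,G], logical=[D,F,G,A,B,E,C]
After op 6 (replace(3, 'e')): offset=4, physical=[e,B,E,C,D,F,G], logical=[D,F,G,e,B,E,C]
After op 7 (replace(3, 'o')): offset=4, physical=[o,B,E,C,D,F,G], logical=[D,F,G,o,B,E,C]
After op 8 (replace(5, 'k')): offset=4, physical=[o,B,k,C,D,F,G], logical=[D,F,G,o,B,k,C]
After op 9 (rotate(+2)): offset=6, physical=[o,B,k,C,D,F,G], logical=[G,o,B,k,C,D,F]
After op 10 (rotate(+2)): offset=1, physical=[o,B,k,C,D,F,G], logical=[B,k,C,D,F,G,o]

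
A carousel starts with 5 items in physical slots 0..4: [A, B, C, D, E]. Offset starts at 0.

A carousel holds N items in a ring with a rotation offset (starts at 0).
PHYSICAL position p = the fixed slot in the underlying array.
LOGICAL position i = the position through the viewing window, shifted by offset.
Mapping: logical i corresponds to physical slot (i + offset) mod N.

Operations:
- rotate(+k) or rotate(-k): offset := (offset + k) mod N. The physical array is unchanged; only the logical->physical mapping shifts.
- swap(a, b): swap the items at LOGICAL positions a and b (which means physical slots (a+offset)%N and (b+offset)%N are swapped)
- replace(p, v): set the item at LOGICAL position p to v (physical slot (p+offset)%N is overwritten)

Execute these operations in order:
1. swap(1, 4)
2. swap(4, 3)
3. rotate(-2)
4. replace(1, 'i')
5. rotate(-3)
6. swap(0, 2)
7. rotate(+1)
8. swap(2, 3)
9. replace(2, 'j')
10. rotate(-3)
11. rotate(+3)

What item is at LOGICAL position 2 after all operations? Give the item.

After op 1 (swap(1, 4)): offset=0, physical=[A,E,C,D,B], logical=[A,E,C,D,B]
After op 2 (swap(4, 3)): offset=0, physical=[A,E,C,B,D], logical=[A,E,C,B,D]
After op 3 (rotate(-2)): offset=3, physical=[A,E,C,B,D], logical=[B,D,A,E,C]
After op 4 (replace(1, 'i')): offset=3, physical=[A,E,C,B,i], logical=[B,i,A,E,C]
After op 5 (rotate(-3)): offset=0, physical=[A,E,C,B,i], logical=[A,E,C,B,i]
After op 6 (swap(0, 2)): offset=0, physical=[C,E,A,B,i], logical=[C,E,A,B,i]
After op 7 (rotate(+1)): offset=1, physical=[C,E,A,B,i], logical=[E,A,B,i,C]
After op 8 (swap(2, 3)): offset=1, physical=[C,E,A,i,B], logical=[E,A,i,B,C]
After op 9 (replace(2, 'j')): offset=1, physical=[C,E,A,j,B], logical=[E,A,j,B,C]
After op 10 (rotate(-3)): offset=3, physical=[C,E,A,j,B], logical=[j,B,C,E,A]
After op 11 (rotate(+3)): offset=1, physical=[C,E,A,j,B], logical=[E,A,j,B,C]

Answer: j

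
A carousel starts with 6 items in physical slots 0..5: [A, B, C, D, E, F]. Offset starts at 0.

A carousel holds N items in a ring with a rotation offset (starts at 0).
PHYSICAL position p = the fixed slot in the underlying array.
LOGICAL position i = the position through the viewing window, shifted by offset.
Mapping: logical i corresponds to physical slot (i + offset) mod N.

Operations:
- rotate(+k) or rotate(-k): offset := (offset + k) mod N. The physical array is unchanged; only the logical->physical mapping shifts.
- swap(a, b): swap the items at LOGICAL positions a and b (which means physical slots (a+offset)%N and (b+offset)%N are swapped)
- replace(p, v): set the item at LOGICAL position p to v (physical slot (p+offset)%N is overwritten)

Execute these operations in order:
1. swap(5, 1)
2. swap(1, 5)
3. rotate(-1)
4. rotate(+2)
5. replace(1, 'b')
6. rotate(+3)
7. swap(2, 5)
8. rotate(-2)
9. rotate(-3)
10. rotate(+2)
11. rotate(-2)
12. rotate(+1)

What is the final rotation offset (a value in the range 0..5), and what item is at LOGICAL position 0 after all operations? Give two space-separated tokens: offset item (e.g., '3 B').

Answer: 0 D

Derivation:
After op 1 (swap(5, 1)): offset=0, physical=[A,F,C,D,E,B], logical=[A,F,C,D,E,B]
After op 2 (swap(1, 5)): offset=0, physical=[A,B,C,D,E,F], logical=[A,B,C,D,E,F]
After op 3 (rotate(-1)): offset=5, physical=[A,B,C,D,E,F], logical=[F,A,B,C,D,E]
After op 4 (rotate(+2)): offset=1, physical=[A,B,C,D,E,F], logical=[B,C,D,E,F,A]
After op 5 (replace(1, 'b')): offset=1, physical=[A,B,b,D,E,F], logical=[B,b,D,E,F,A]
After op 6 (rotate(+3)): offset=4, physical=[A,B,b,D,E,F], logical=[E,F,A,B,b,D]
After op 7 (swap(2, 5)): offset=4, physical=[D,B,b,A,E,F], logical=[E,F,D,B,b,A]
After op 8 (rotate(-2)): offset=2, physical=[D,B,b,A,E,F], logical=[b,A,E,F,D,B]
After op 9 (rotate(-3)): offset=5, physical=[D,B,b,A,E,F], logical=[F,D,B,b,A,E]
After op 10 (rotate(+2)): offset=1, physical=[D,B,b,A,E,F], logical=[B,b,A,E,F,D]
After op 11 (rotate(-2)): offset=5, physical=[D,B,b,A,E,F], logical=[F,D,B,b,A,E]
After op 12 (rotate(+1)): offset=0, physical=[D,B,b,A,E,F], logical=[D,B,b,A,E,F]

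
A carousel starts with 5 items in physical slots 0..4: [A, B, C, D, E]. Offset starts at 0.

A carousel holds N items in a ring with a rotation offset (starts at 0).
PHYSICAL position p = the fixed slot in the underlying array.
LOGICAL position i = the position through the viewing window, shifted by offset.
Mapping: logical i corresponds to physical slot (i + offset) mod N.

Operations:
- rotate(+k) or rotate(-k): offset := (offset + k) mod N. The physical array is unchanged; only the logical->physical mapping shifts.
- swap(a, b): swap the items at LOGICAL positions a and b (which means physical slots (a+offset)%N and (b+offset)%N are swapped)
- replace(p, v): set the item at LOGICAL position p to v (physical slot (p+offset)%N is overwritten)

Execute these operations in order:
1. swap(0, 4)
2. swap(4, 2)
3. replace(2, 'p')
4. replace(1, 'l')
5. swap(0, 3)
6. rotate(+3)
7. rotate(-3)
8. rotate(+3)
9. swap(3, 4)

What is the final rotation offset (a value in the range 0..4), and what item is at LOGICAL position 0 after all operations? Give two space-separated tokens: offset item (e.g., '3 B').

Answer: 3 E

Derivation:
After op 1 (swap(0, 4)): offset=0, physical=[E,B,C,D,A], logical=[E,B,C,D,A]
After op 2 (swap(4, 2)): offset=0, physical=[E,B,A,D,C], logical=[E,B,A,D,C]
After op 3 (replace(2, 'p')): offset=0, physical=[E,B,p,D,C], logical=[E,B,p,D,C]
After op 4 (replace(1, 'l')): offset=0, physical=[E,l,p,D,C], logical=[E,l,p,D,C]
After op 5 (swap(0, 3)): offset=0, physical=[D,l,p,E,C], logical=[D,l,p,E,C]
After op 6 (rotate(+3)): offset=3, physical=[D,l,p,E,C], logical=[E,C,D,l,p]
After op 7 (rotate(-3)): offset=0, physical=[D,l,p,E,C], logical=[D,l,p,E,C]
After op 8 (rotate(+3)): offset=3, physical=[D,l,p,E,C], logical=[E,C,D,l,p]
After op 9 (swap(3, 4)): offset=3, physical=[D,p,l,E,C], logical=[E,C,D,p,l]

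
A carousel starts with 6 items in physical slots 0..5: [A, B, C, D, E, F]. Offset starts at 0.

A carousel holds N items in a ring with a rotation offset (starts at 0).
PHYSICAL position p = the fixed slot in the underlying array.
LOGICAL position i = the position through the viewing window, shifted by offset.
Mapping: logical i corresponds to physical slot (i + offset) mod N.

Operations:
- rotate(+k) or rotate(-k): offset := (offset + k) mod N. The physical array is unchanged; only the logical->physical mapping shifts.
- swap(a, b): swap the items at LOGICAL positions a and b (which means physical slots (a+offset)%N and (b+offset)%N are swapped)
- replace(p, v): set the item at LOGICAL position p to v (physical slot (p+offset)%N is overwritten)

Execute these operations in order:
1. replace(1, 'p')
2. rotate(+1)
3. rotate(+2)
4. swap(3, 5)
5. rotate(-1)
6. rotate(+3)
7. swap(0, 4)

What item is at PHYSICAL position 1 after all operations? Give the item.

After op 1 (replace(1, 'p')): offset=0, physical=[A,p,C,D,E,F], logical=[A,p,C,D,E,F]
After op 2 (rotate(+1)): offset=1, physical=[A,p,C,D,E,F], logical=[p,C,D,E,F,A]
After op 3 (rotate(+2)): offset=3, physical=[A,p,C,D,E,F], logical=[D,E,F,A,p,C]
After op 4 (swap(3, 5)): offset=3, physical=[C,p,A,D,E,F], logical=[D,E,F,C,p,A]
After op 5 (rotate(-1)): offset=2, physical=[C,p,A,D,E,F], logical=[A,D,E,F,C,p]
After op 6 (rotate(+3)): offset=5, physical=[C,p,A,D,E,F], logical=[F,C,p,A,D,E]
After op 7 (swap(0, 4)): offset=5, physical=[C,p,A,F,E,D], logical=[D,C,p,A,F,E]

Answer: p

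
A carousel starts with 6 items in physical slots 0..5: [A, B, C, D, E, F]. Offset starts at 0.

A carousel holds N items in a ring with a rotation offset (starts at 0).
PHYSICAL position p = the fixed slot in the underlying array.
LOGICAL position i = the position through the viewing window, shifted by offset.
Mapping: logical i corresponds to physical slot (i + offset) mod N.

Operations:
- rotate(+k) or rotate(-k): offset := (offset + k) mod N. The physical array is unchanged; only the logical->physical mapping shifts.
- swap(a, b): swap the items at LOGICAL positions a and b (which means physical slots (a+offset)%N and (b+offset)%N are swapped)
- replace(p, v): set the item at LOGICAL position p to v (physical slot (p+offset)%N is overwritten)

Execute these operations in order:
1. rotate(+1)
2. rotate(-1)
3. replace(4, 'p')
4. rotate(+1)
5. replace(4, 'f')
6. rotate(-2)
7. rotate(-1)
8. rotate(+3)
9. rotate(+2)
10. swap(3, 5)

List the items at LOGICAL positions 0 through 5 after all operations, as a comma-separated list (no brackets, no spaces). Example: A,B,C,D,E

Answer: D,p,f,C,B,A

Derivation:
After op 1 (rotate(+1)): offset=1, physical=[A,B,C,D,E,F], logical=[B,C,D,E,F,A]
After op 2 (rotate(-1)): offset=0, physical=[A,B,C,D,E,F], logical=[A,B,C,D,E,F]
After op 3 (replace(4, 'p')): offset=0, physical=[A,B,C,D,p,F], logical=[A,B,C,D,p,F]
After op 4 (rotate(+1)): offset=1, physical=[A,B,C,D,p,F], logical=[B,C,D,p,F,A]
After op 5 (replace(4, 'f')): offset=1, physical=[A,B,C,D,p,f], logical=[B,C,D,p,f,A]
After op 6 (rotate(-2)): offset=5, physical=[A,B,C,D,p,f], logical=[f,A,B,C,D,p]
After op 7 (rotate(-1)): offset=4, physical=[A,B,C,D,p,f], logical=[p,f,A,B,C,D]
After op 8 (rotate(+3)): offset=1, physical=[A,B,C,D,p,f], logical=[B,C,D,p,f,A]
After op 9 (rotate(+2)): offset=3, physical=[A,B,C,D,p,f], logical=[D,p,f,A,B,C]
After op 10 (swap(3, 5)): offset=3, physical=[C,B,A,D,p,f], logical=[D,p,f,C,B,A]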